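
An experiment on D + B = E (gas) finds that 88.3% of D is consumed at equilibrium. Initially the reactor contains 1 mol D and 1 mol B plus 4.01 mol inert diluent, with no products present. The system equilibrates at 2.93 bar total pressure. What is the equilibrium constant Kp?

Kp = 113 bar^-1

Take 1 mol D as basis and let X be its fractional conversion, so ξ = X.
Moles: n_D = 1 − X; n_B = 1 − X; n_E = X; n_I = 4.01 (inert).
n_T = Σnᵢ = 6.01 − X.
At X = 0.883: n_D = 0.117, n_B = 0.117, n_E = 0.883, n_T = 5.13.
p_i = (n_i/n_T)·P. Kp = p_E / (p_D p_B) = 113 bar^-1.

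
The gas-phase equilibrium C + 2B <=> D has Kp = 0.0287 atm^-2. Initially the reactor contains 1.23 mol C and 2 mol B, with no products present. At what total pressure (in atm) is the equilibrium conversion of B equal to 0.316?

P = 6.59 atm

Let X = conversion of B (basis 2 mol B); extent of reaction ξ = X.
Species balance: n_C = 1.23 − X; n_B = 2 − 2X; n_D = X.
n_T = Σnᵢ = 3.23 − 2X.
Kp = p_D / (p_C p_B^2) with p_i = (n_i/n_T)·P.
At X = 0.316: the mole-fraction product g(X) = Π y_i^ν_i = 1.247. Since Kp = g(X)·P^{-2}, P = (g/Kp)^(1/2) = (1.247/0.0287)^(1/2) = 6.59 atm.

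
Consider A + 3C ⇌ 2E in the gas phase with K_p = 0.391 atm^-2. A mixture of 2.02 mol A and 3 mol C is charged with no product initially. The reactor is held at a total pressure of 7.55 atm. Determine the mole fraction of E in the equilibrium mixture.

Basis: 3 mol C initially; let X = conversion of C. Extent ξ = X.
At extent ξ: n_A = 2.02 − X; n_C = 3 − 3X; n_E = 2X.
n_T = Σnᵢ = 5.02 − 2X.
With p_i = (n_i/n_T)P, K_p = p_E^2 / (p_A p_C^3).
Equating to 0.391 atm^-2 and solving on 0 < X < 1: X = 0.685.
Then n_E = 1.37, n_T = 3.65, so y_E = 0.376.

y_E = 0.376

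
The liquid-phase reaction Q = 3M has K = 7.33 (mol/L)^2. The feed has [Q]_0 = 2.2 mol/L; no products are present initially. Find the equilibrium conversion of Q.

X = 0.334

Let X = conversion of Q; extent ξ = 2.2·X mol/L.
Concentrations: [Q] = 2.2 − 2.2X; [M] = 6.6X.
K = [M]^3 / ([Q]).
Solving K = 7.33 for X ∈ (0,1): X = 0.334.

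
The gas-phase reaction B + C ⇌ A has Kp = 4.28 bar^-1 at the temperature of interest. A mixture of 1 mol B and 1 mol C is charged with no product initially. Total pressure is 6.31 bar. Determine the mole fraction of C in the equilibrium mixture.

y_C = 0.159

Take 1 mol B as basis and let X be its fractional conversion, so ξ = X.
Moles: n_B = 1 − X; n_C = 1 − X; n_A = X.
Summing: n_T = 2 − X.
Mole fractions y_i = n_i/n_T; Kp = p_A / (p_B p_C) with p_i = y_i·P.
Setting this equal to 4.28 bar^-1 and taking the physical root (0 < X < 1) gives X = 0.811.
Then n_C = 0.189, n_T = 1.19, so y_C = 0.159.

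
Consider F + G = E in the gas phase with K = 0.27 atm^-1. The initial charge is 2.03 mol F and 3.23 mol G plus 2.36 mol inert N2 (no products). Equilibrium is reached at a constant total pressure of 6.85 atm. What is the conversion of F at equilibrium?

X = 0.397

Take 2.03 mol F as basis and let X be its fractional conversion, so ξ = 2.03X.
Species balance: n_F = 2.03 − 2.03X; n_G = 3.23 − 2.03X; n_E = 2.03X; n_I = 2.36 (inert).
Summing: n_T = 7.62 − 2.03X.
Mole fractions y_i = n_i/n_T; K = p_E / (p_F p_G) with p_i = y_i·P.
Setting this equal to 0.27 atm^-1 and taking the physical root (0 < X < 1) gives X = 0.397.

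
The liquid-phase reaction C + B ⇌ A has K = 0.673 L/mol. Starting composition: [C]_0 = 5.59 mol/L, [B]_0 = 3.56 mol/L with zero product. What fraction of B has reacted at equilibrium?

X = 0.681

Let X = conversion of B; extent ξ = 3.56·X mol/L.
Concentrations: [C] = 5.59 − 3.56X; [B] = 3.56 − 3.56X; [A] = 3.56X.
K = [A] / ([C] [B]).
Equating to 0.673 L/mol: the physical root is X = 0.681.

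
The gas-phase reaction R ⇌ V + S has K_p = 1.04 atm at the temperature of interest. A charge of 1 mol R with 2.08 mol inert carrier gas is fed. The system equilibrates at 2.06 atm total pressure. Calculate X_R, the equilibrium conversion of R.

X = 0.726

Let X = conversion of R (basis 1 mol R); extent of reaction ξ = X.
Moles: n_R = 1 − X; n_V = X; n_S = X; n_I = 2.08 (inert).
n_T = Σnᵢ = 3.08 + X.
Mole fractions y_i = n_i/n_T; K_p = p_V p_S / (p_R) with p_i = y_i·P.
Substituting and setting equal to 1.04 atm gives a polynomial in X; the root in (0,1) is X = 0.726.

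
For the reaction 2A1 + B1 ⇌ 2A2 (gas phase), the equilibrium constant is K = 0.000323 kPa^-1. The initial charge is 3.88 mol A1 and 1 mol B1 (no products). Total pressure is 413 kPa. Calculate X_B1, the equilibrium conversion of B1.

Let X = conversion of B1 (basis 1 mol B1); extent of reaction ξ = X.
Species balance: n_A1 = 3.88 − 2X; n_B1 = 1 − X; n_A2 = 2X.
Total moles n_T = 4.88 − X.
y_i = n_i/n_T, p_i = y_i·P. K = p_A2^2 / (p_A1^2 p_B1).
Substituting and setting equal to 0.000323 kPa^-1 gives a polynomial in X; the root in (0,1) is X = 0.249.

X = 0.249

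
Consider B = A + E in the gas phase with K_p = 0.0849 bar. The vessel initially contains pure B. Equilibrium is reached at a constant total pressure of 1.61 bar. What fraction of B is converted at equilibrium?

X = 0.224

Take 1 mol B as basis and let X be its fractional conversion, so ξ = X.
Mole table: n_B = 1 − X; n_A = X; n_E = X.
n_T = Σnᵢ = 1 + X.
y_i = n_i/n_T, p_i = y_i·P. K_p = p_A p_E / (p_B).
Substituting and setting equal to 0.0849 bar gives a polynomial in X; the root in (0,1) is X = 0.224.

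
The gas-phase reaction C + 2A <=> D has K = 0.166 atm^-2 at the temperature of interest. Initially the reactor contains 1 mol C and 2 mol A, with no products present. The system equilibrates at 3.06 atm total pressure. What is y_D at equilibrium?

Take 1 mol C as basis and let X be its fractional conversion, so ξ = X.
Species balance: n_C = 1 − X; n_A = 2 − 2X; n_D = X.
Summing: n_T = 3 − 2X.
With p_i = (n_i/n_T)P, K = p_D / (p_C p_A^2).
Setting this equal to 0.166 atm^-2 and taking the physical root (0 < X < 1) gives X = 0.336.
Then n_D = 0.336, n_T = 2.33, so y_D = 0.144.

y_D = 0.144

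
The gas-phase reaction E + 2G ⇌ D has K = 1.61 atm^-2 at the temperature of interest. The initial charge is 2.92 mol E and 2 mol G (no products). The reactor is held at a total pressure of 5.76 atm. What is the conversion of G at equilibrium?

Take 2 mol G as basis and let X be its fractional conversion, so ξ = X.
Species balance: n_E = 2.92 − X; n_G = 2 − 2X; n_D = X.
n_T = Σnᵢ = 4.92 − 2X.
With p_i = (n_i/n_T)P, K = p_D / (p_E p_G^2).
This yields a degree-3 equation in X; solving on (0,1), X = 0.859.

X = 0.859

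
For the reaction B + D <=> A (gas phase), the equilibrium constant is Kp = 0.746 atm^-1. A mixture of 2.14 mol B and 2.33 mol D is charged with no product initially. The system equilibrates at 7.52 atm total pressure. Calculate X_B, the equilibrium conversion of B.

X = 0.636

Basis: 2.14 mol B initially; let X = conversion of B. Extent ξ = 2.14X.
Moles: n_B = 2.14 − 2.14X; n_D = 2.33 − 2.14X; n_A = 2.14X.
Summing: n_T = 4.47 − 2.14X.
y_i = n_i/n_T, p_i = y_i·P. Kp = p_A / (p_B p_D).
This yields a degree-2 equation in X; solving on (0,1), X = 0.636.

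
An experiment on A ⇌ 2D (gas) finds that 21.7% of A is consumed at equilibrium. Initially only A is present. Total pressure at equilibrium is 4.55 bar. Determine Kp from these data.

Kp = 0.899 bar

Take 1 mol A as basis and let X be its fractional conversion, so ξ = X.
Moles: n_A = 1 − X; n_D = 2X.
n_T = Σnᵢ = 1 + X.
At X = 0.217: n_A = 0.783, n_D = 0.434, n_T = 1.22.
p_i = (n_i/n_T)·P. Kp = p_D^2 / (p_A) = 0.899 bar.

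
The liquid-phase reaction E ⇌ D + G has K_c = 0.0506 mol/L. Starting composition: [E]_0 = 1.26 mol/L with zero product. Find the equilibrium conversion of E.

X = 0.181

Let X = conversion of E; extent ξ = 1.26·X mol/L.
Concentrations: [E] = 1.26 − 1.26X; [D] = 1.26X; [G] = 1.26X.
K_c = [D] [G] / ([E]).
Solving K_c = 0.0506 for X ∈ (0,1): X = 0.181.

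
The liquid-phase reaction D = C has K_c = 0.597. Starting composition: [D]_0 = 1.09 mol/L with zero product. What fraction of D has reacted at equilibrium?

X = 0.374

Let X = conversion of D; extent ξ = 1.09·X mol/L.
Concentrations: [D] = 1.09 − 1.09X; [C] = 1.09X.
K_c = [C] / ([D]).
Solving K_c = 0.597 for X ∈ (0,1): X = 0.374.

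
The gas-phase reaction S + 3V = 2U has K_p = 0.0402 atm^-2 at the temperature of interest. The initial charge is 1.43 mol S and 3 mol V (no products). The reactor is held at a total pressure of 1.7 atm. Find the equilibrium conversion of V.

Basis: 3 mol V initially; let X = conversion of V. Extent ξ = X.
Mole table: n_S = 1.43 − X; n_V = 3 − 3X; n_U = 2X.
n_T = Σnᵢ = 4.43 − 2X.
Mole fractions y_i = n_i/n_T; K_p = p_U^2 / (p_S p_V^3) with p_i = y_i·P.
Substituting and setting equal to 0.0402 atm^-2 gives a polynomial in X; the root in (0,1) is X = 0.180.

X = 0.180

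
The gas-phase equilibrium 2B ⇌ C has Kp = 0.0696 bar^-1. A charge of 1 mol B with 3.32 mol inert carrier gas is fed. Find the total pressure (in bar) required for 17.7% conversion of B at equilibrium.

Let X = conversion of B (basis 1 mol B); extent of reaction ξ = 0.5X.
Species balance: n_B = 1 − X; n_C = 0.5X; n_I = 3.32 (inert).
n_T = Σnᵢ = 4.32 − 0.5X.
Kp = p_C / (p_B^2) with p_i = (n_i/n_T)·P.
At X = 0.177: the mole-fraction product g(X) = Π y_i^ν_i = 0.5529. Since Kp = g(X)·P^{-1}, P = (g/Kp)^(1/1) = (0.5529/0.0696)^(1/1) = 7.94 bar.

P = 7.94 bar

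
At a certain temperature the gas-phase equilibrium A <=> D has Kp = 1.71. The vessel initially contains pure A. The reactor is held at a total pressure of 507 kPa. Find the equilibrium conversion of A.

X = 0.631

Take 1 mol A as basis and let X be its fractional conversion, so ξ = X.
At extent ξ: n_A = 1 − X; n_D = X.
Since Δν = 0, n_T = 1 throughout.
With p_i = (n_i/n_T)P, Kp = p_D / (p_A).
Substituting and setting equal to 1.71 gives a polynomial in X; the root in (0,1) is X = 0.631.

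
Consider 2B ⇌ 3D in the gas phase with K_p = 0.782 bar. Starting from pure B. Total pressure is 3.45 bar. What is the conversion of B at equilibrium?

X = 0.328

Let X = conversion of B (basis 1 mol B); extent of reaction ξ = 0.5X.
Mole table: n_B = 1 − X; n_D = 1.5X.
Total moles n_T = 1 + 0.5X.
y_i = n_i/n_T, p_i = y_i·P. K_p = p_D^3 / (p_B^2).
Equating to 0.782 bar and solving on 0 < X < 1: X = 0.328.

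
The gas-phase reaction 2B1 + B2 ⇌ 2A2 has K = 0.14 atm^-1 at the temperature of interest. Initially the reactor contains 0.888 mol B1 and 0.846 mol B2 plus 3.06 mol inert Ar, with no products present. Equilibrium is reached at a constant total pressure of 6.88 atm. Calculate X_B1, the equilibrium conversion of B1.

Take 0.888 mol B1 as basis and let X be its fractional conversion, so ξ = 0.444X.
Mole table: n_B1 = 0.888 − 0.888X; n_B2 = 0.846 − 0.444X; n_A2 = 0.888X; n_I = 3.06 (inert).
n_T = Σnᵢ = 4.79 − 0.444X.
Mole fractions y_i = n_i/n_T; K = p_A2^2 / (p_B1^2 p_B2) with p_i = y_i·P.
Equating to 0.14 atm^-1 and solving on 0 < X < 1: X = 0.278.

X = 0.278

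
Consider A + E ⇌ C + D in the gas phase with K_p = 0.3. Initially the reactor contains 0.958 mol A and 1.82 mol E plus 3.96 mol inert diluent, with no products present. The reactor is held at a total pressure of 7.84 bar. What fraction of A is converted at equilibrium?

Let X = conversion of A (basis 0.958 mol A); extent of reaction ξ = 0.958X.
Species balance: n_A = 0.958 − 0.958X; n_E = 1.82 − 0.958X; n_C = 0.958X; n_D = 0.958X; n_I = 3.96 (inert).
n_T stays at 6.74 (no change in mole number).
With p_i = (n_i/n_T)P, K_p = p_C p_D / (p_A p_E).
Substituting and setting equal to 0.3 gives a polynomial in X; the root in (0,1) is X = 0.474.

X = 0.474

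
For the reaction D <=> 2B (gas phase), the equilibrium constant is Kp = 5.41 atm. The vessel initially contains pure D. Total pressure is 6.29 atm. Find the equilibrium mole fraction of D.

y_D = 0.408

Take 1 mol D as basis and let X be its fractional conversion, so ξ = X.
Moles: n_D = 1 − X; n_B = 2X.
n_T = Σnᵢ = 1 + X.
Mole fractions y_i = n_i/n_T; Kp = p_B^2 / (p_D) with p_i = y_i·P.
This yields a degree-2 equation in X; solving on (0,1), X = 0.421.
Then n_D = 0.579, n_T = 1.42, so y_D = 0.408.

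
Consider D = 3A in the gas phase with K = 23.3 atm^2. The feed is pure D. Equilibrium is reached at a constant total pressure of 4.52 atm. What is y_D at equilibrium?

y_D = 0.300

Basis: 1 mol D initially; let X = conversion of D. Extent ξ = X.
Species balance: n_D = 1 − X; n_A = 3X.
Total moles n_T = 1 + 2X.
y_i = n_i/n_T, p_i = y_i·P. K = p_A^3 / (p_D).
This yields a degree-3 equation in X; solving on (0,1), X = 0.437.
Then n_D = 0.563, n_T = 1.87, so y_D = 0.300.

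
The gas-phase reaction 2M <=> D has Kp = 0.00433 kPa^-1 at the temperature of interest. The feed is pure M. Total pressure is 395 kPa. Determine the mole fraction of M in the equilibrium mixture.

Let X = conversion of M (basis 1 mol M); extent of reaction ξ = 0.5X.
Mole table: n_M = 1 − X; n_D = 0.5X.
Summing: n_T = 1 − 0.5X.
Mole fractions y_i = n_i/n_T; Kp = p_D / (p_M^2) with p_i = y_i·P.
Equating to 0.00433 kPa^-1 and solving on 0 < X < 1: X = 0.643.
Then n_M = 0.357, n_T = 0.679, so y_M = 0.526.

y_M = 0.526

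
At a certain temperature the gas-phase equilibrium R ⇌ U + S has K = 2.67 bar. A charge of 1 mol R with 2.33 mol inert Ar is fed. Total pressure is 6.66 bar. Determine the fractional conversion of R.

X = 0.698

Basis: 1 mol R initially; let X = conversion of R. Extent ξ = X.
At extent ξ: n_R = 1 − X; n_U = X; n_S = X; n_I = 2.33 (inert).
n_T = Σnᵢ = 3.33 + X.
y_i = n_i/n_T, p_i = y_i·P. K = p_U p_S / (p_R).
This yields a degree-2 equation in X; solving on (0,1), X = 0.698.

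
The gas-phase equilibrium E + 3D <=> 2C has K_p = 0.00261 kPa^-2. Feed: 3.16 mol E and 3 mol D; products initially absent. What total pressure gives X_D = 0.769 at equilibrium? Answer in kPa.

Let X = conversion of D (basis 3 mol D); extent of reaction ξ = X.
Mole table: n_E = 3.16 − X; n_D = 3 − 3X; n_C = 2X.
Summing: n_T = 6.16 − 2X.
K_p = p_C^2 / (p_E p_D^3) with p_i = (n_i/n_T)·P.
At X = 0.769: the mole-fraction product g(X) = Π y_i^ν_i = 63.5. Since K_p = g(X)·P^{-2}, P = (g/K_p)^(1/2) = (63.5/0.00261)^(1/2) = 156 kPa.

P = 156 kPa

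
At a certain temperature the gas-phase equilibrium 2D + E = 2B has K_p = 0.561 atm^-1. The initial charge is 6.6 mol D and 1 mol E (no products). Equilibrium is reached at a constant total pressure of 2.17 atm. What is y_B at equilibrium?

y_B = 0.188

Basis: 1 mol E initially; let X = conversion of E. Extent ξ = X.
Moles: n_D = 6.6 − 2X; n_E = 1 − X; n_B = 2X.
Summing: n_T = 7.6 − X.
With p_i = (n_i/n_T)P, K_p = p_B^2 / (p_D^2 p_E).
This yields a degree-3 equation in X; solving on (0,1), X = 0.653.
Then n_B = 1.31, n_T = 6.95, so y_B = 0.188.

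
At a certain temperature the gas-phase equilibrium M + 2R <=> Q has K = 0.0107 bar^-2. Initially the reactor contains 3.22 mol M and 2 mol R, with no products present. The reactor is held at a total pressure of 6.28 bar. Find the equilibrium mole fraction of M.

y_M = 0.624

Let X = conversion of R (basis 2 mol R); extent of reaction ξ = X.
Species balance: n_M = 3.22 − X; n_R = 2 − 2X; n_Q = X.
Total moles n_T = 5.22 − 2X.
With p_i = (n_i/n_T)P, K = p_Q / (p_M p_R^2).
Substituting and setting equal to 0.0107 bar^-2 gives a polynomial in X; the root in (0,1) is X = 0.154.
Then n_M = 3.07, n_T = 4.91, so y_M = 0.624.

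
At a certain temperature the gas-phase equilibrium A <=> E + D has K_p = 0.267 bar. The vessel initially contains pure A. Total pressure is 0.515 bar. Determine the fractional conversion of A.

Take 1 mol A as basis and let X be its fractional conversion, so ξ = X.
Mole table: n_A = 1 − X; n_E = X; n_D = X.
n_T = Σnᵢ = 1 + X.
Mole fractions y_i = n_i/n_T; K_p = p_E p_D / (p_A) with p_i = y_i·P.
Setting this equal to 0.267 bar and taking the physical root (0 < X < 1) gives X = 0.584.

X = 0.584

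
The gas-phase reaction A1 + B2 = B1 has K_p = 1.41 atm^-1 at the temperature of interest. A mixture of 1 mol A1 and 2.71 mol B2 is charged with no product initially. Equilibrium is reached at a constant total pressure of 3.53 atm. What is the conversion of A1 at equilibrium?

Basis: 1 mol A1 initially; let X = conversion of A1. Extent ξ = X.
Mole table: n_A1 = 1 − X; n_B2 = 2.71 − X; n_B1 = X.
Total moles n_T = 3.71 − X.
With p_i = (n_i/n_T)P, K_p = p_B1 / (p_A1 p_B2).
Equating to 1.41 atm^-1 and solving on 0 < X < 1: X = 0.767.

X = 0.767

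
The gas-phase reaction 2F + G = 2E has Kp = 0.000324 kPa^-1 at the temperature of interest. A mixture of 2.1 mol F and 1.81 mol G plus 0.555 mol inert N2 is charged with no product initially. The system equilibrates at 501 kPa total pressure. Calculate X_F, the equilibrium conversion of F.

Basis: 2.1 mol F initially; let X = conversion of F. Extent ξ = 1.05X.
Species balance: n_F = 2.1 − 2.1X; n_G = 1.81 − 1.05X; n_E = 2.1X; n_I = 0.555 (inert).
Summing: n_T = 4.46 − 1.05X.
With p_i = (n_i/n_T)P, Kp = p_E^2 / (p_F^2 p_G).
Equating to 0.000324 kPa^-1 and solving on 0 < X < 1: X = 0.198.

X = 0.198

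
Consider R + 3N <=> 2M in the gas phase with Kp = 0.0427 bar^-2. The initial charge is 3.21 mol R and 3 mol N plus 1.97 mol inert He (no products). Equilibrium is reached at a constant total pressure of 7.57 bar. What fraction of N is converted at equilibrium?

Take 3 mol N as basis and let X be its fractional conversion, so ξ = X.
Species balance: n_R = 3.21 − X; n_N = 3 − 3X; n_M = 2X; n_I = 1.97 (inert).
n_T = Σnᵢ = 8.18 − 2X.
y_i = n_i/n_T, p_i = y_i·P. Kp = p_M^2 / (p_R p_N^3).
Setting this equal to 0.0427 bar^-2 and taking the physical root (0 < X < 1) gives X = 0.414.

X = 0.414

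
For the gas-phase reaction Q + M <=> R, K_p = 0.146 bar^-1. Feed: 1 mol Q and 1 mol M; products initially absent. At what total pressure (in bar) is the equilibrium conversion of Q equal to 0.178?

Basis: 1 mol Q initially; let X = conversion of Q. Extent ξ = X.
Species balance: n_Q = 1 − X; n_M = 1 − X; n_R = X.
Total moles n_T = 2 − X.
K_p = p_R / (p_Q p_M) with p_i = (n_i/n_T)·P.
At X = 0.178: the mole-fraction product g(X) = Π y_i^ν_i = 0.48. Since K_p = g(X)·P^{-1}, P = (g/K_p)^(1/1) = (0.48/0.146)^(1/1) = 3.29 bar.

P = 3.29 bar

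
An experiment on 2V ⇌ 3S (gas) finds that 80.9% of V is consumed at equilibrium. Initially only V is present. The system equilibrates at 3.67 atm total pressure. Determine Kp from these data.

Basis: 1 mol V initially; let X = conversion of V. Extent ξ = 0.5X.
At extent ξ: n_V = 1 − X; n_S = 1.5X.
Summing: n_T = 1 + 0.5X.
At X = 0.809: n_V = 0.191, n_S = 1.21, n_T = 1.4.
p_i = (n_i/n_T)·P. Kp = p_S^3 / (p_V^2) = 128 atm.

Kp = 128 atm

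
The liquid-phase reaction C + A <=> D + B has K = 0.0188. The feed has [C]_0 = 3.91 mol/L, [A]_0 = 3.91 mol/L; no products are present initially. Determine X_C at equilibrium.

X = 0.121

Let X = conversion of C; extent ξ = 3.91·X mol/L.
Concentrations: [C] = 3.91 − 3.91X; [A] = 3.91 − 3.91X; [D] = 3.91X; [B] = 3.91X.
K = [D] [B] / ([C] [A]).
Setting equal to 0.0188 and solving for X on (0,1) gives X = 0.121.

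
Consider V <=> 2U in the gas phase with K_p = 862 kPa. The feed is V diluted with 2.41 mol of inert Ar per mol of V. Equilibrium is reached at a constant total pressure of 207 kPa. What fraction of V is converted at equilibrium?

Basis: 1 mol V initially; let X = conversion of V. Extent ξ = X.
Moles: n_V = 1 − X; n_U = 2X; n_I = 2.41 (inert).
n_T = Σnᵢ = 3.41 + X.
With p_i = (n_i/n_T)P, K_p = p_U^2 / (p_V).
Substituting and setting equal to 862 kPa gives a polynomial in X; the root in (0,1) is X = 0.840.

X = 0.840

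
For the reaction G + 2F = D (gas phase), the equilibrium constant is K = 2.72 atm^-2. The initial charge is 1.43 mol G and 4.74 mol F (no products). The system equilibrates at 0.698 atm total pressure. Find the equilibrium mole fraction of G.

Take 1.43 mol G as basis and let X be its fractional conversion, so ξ = 1.43X.
Species balance: n_G = 1.43 − 1.43X; n_F = 4.74 − 2.86X; n_D = 1.43X.
Summing: n_T = 6.17 − 2.86X.
Mole fractions y_i = n_i/n_T; K = p_D / (p_G p_F^2) with p_i = y_i·P.
Setting this equal to 2.72 atm^-2 and taking the physical root (0 < X < 1) gives X = 0.404.
Then n_G = 0.853, n_T = 5.02, so y_G = 0.170.

y_G = 0.170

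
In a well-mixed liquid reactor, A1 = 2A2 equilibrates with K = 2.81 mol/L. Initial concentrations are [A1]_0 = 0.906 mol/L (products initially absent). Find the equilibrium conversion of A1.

X = 0.574

Let X = conversion of A1; extent ξ = 0.906·X mol/L.
Concentrations: [A1] = 0.906 − 0.906X; [A2] = 1.81X.
K = [A2]^2 / ([A1]).
Equating to 2.81 mol/L: the physical root is X = 0.574.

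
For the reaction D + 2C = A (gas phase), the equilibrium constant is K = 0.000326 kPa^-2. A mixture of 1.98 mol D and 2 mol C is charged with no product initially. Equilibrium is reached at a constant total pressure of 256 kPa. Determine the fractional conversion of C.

X = 0.789

Let X = conversion of C (basis 2 mol C); extent of reaction ξ = X.
Species balance: n_D = 1.98 − X; n_C = 2 − 2X; n_A = X.
n_T = Σnᵢ = 3.98 − 2X.
y_i = n_i/n_T, p_i = y_i·P. K = p_A / (p_D p_C^2).
Substituting and setting equal to 0.000326 kPa^-2 gives a polynomial in X; the root in (0,1) is X = 0.789.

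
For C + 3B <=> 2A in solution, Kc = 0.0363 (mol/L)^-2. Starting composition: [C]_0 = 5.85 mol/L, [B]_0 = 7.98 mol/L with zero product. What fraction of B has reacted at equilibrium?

Let X = conversion of B; extent ξ = 7.98X/3 mol/L.
Concentrations: [C] = 5.85 − 2.66X; [B] = 7.98 − 7.98X; [A] = 5.32X.
Kc = [A]^2 / ([C] [B]^3).
Setting equal to 0.0363 and solving for X on (0,1) gives X = 0.536.

X = 0.536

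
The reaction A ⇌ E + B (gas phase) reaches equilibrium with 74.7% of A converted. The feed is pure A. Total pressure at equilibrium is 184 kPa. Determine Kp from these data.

Kp = 232 kPa

Let X = conversion of A (basis 1 mol A); extent of reaction ξ = X.
Mole table: n_A = 1 − X; n_E = X; n_B = X.
n_T = Σnᵢ = 1 + X.
At X = 0.747: n_A = 0.253, n_E = 0.747, n_B = 0.747, n_T = 1.75.
p_i = (n_i/n_T)·P. Kp = p_E p_B / (p_A) = 232 kPa.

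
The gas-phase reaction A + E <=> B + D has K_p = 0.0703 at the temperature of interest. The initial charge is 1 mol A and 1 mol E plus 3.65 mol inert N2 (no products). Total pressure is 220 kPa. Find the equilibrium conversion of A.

X = 0.210

Let X = conversion of A (basis 1 mol A); extent of reaction ξ = X.
Species balance: n_A = 1 − X; n_E = 1 − X; n_B = X; n_D = X; n_I = 3.65 (inert).
n_T stays at 5.65 (no change in mole number).
y_i = n_i/n_T, p_i = y_i·P. K_p = p_B p_D / (p_A p_E).
Substituting and setting equal to 0.0703 gives a polynomial in X; the root in (0,1) is X = 0.210.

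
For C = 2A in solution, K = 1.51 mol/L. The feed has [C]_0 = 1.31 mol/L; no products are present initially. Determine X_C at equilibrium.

X = 0.412

Let X = conversion of C; extent ξ = 1.31·X mol/L.
Concentrations: [C] = 1.31 − 1.31X; [A] = 2.62X.
K = [A]^2 / ([C]).
Equating to 1.51 mol/L: the physical root is X = 0.412.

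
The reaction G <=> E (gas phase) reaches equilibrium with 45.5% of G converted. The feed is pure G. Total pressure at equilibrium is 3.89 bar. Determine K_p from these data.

Take 1 mol G as basis and let X be its fractional conversion, so ξ = X.
Species balance: n_G = 1 − X; n_E = X.
n_T stays at 1 (no change in mole number).
At X = 0.455: n_G = 0.545, n_E = 0.455, n_T = 1.
p_i = (n_i/n_T)·P. K_p = p_E / (p_G) = 0.835.

K_p = 0.835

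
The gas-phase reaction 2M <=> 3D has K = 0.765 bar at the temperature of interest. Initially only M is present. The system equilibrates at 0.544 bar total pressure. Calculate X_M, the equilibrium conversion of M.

Take 1 mol M as basis and let X be its fractional conversion, so ξ = 0.5X.
At extent ξ: n_M = 1 − X; n_D = 1.5X.
Total moles n_T = 1 + 0.5X.
Mole fractions y_i = n_i/n_T; K = p_D^3 / (p_M^2) with p_i = y_i·P.
This yields a degree-3 equation in X; solving on (0,1), X = 0.504.

X = 0.504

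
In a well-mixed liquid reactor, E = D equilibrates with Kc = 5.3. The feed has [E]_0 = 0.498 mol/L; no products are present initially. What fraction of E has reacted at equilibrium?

Let X = conversion of E; extent ξ = 0.498·X mol/L.
Concentrations: [E] = 0.498 − 0.498X; [D] = 0.498X.
Kc = [D] / ([E]).
This equals 5.3 at X = 0.841 (the root in 0 < X < 1).

X = 0.841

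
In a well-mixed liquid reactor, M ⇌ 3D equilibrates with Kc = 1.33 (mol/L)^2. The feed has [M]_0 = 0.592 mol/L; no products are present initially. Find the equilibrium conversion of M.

Let X = conversion of M; extent ξ = 0.592·X mol/L.
Concentrations: [M] = 0.592 − 0.592X; [D] = 1.78X.
Kc = [D]^3 / ([M]).
Solving Kc = 1.33 for X ∈ (0,1): X = 0.431.

X = 0.431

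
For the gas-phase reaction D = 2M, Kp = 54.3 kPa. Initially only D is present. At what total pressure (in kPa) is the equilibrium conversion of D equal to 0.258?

P = 190 kPa

Basis: 1 mol D initially; let X = conversion of D. Extent ξ = X.
Mole table: n_D = 1 − X; n_M = 2X.
Total moles n_T = 1 + X.
Kp = p_M^2 / (p_D) with p_i = (n_i/n_T)·P.
At X = 0.258: the mole-fraction product g(X) = Π y_i^ν_i = 0.2852. Since Kp = g(X)·P^{1}, P = (Kp/g)^(1/1) = (54.3/0.2852)^(1/1) = 190 kPa.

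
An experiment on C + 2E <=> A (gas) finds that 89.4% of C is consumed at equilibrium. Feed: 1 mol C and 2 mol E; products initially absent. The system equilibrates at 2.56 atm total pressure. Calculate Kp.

Kp = 42.1 atm^-2

Let X = conversion of C (basis 1 mol C); extent of reaction ξ = X.
At extent ξ: n_C = 1 − X; n_E = 2 − 2X; n_A = X.
Total moles n_T = 3 − 2X.
At X = 0.894: n_C = 0.106, n_E = 0.212, n_A = 0.894, n_T = 1.21.
p_i = (n_i/n_T)·P. Kp = p_A / (p_C p_E^2) = 42.1 atm^-2.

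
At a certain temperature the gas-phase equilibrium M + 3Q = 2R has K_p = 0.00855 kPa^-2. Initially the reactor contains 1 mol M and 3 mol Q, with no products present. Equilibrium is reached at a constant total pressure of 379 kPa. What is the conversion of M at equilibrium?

Basis: 1 mol M initially; let X = conversion of M. Extent ξ = X.
Mole table: n_M = 1 − X; n_Q = 3 − 3X; n_R = 2X.
Summing: n_T = 4 − 2X.
Mole fractions y_i = n_i/n_T; K_p = p_R^2 / (p_M p_Q^3) with p_i = y_i·P.
This yields a degree-4 equation in X; solving on (0,1), X = 0.853.

X = 0.853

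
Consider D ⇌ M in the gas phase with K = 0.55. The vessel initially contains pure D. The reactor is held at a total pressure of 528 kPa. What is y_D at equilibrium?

y_D = 0.645

Take 1 mol D as basis and let X be its fractional conversion, so ξ = X.
Moles: n_D = 1 − X; n_M = X.
n_T stays at 1 (no change in mole number).
y_i = n_i/n_T, p_i = y_i·P. K = p_M / (p_D).
Equating to 0.55 and solving on 0 < X < 1: X = 0.355.
Then n_D = 0.645, n_T = 1, so y_D = 0.645.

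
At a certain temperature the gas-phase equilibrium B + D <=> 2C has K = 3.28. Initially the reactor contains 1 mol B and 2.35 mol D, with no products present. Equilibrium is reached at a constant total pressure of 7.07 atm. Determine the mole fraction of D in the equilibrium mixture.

y_D = 0.501

Take 1 mol B as basis and let X be its fractional conversion, so ξ = X.
Moles: n_B = 1 − X; n_D = 2.35 − X; n_C = 2X.
Total moles n_T = 3.35 (Δν = 0, constant).
y_i = n_i/n_T, p_i = y_i·P. K = p_C^2 / (p_B p_D).
Equating to 3.28 and solving on 0 < X < 1: X = 0.672.
Then n_D = 1.68, n_T = 3.35, so y_D = 0.501.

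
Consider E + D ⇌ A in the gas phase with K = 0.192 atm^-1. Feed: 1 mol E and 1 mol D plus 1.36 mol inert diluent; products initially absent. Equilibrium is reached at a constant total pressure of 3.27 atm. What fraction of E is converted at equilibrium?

X = 0.143

Take 1 mol E as basis and let X be its fractional conversion, so ξ = X.
At extent ξ: n_E = 1 − X; n_D = 1 − X; n_A = X; n_I = 1.36 (inert).
Summing: n_T = 3.36 − X.
With p_i = (n_i/n_T)P, K = p_A / (p_E p_D).
Substituting and setting equal to 0.192 atm^-1 gives a polynomial in X; the root in (0,1) is X = 0.143.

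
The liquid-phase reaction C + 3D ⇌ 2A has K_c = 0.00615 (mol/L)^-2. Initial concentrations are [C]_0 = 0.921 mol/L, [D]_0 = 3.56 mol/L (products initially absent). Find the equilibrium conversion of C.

X = 0.193

Let X = conversion of C; extent ξ = 0.921·X mol/L.
Concentrations: [C] = 0.921 − 0.921X; [D] = 3.56 − 2.76X; [A] = 1.84X.
K_c = [A]^2 / ([C] [D]^3).
Equating to 0.00615 (mol/L)^-2: the physical root is X = 0.193.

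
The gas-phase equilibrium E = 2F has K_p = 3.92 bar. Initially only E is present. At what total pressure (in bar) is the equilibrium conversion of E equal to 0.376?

P = 5.95 bar

Let X = conversion of E (basis 1 mol E); extent of reaction ξ = X.
At extent ξ: n_E = 1 − X; n_F = 2X.
n_T = Σnᵢ = 1 + X.
K_p = p_F^2 / (p_E) with p_i = (n_i/n_T)·P.
At X = 0.376: the mole-fraction product g(X) = Π y_i^ν_i = 0.6586. Since K_p = g(X)·P^{1}, P = (K_p/g)^(1/1) = (3.92/0.6586)^(1/1) = 5.95 bar.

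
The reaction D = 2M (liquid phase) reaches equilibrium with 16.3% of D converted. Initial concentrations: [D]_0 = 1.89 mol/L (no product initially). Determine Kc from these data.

Let X = conversion of D.
Concentrations: [D] = 1.89 − 1.89X; [M] = 3.78X.
At X = 0.163: [D] = 1.58, [M] = 0.616.
Kc = [M]^2 / ([D]) = 0.24 mol/L.

Kc = 0.24 mol/L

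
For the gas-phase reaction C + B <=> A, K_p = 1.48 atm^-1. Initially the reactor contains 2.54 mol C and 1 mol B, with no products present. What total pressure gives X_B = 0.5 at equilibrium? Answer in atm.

Basis: 1 mol B initially; let X = conversion of B. Extent ξ = X.
Moles: n_C = 2.54 − X; n_B = 1 − X; n_A = X.
Total moles n_T = 3.54 − X.
K_p = p_A / (p_C p_B) with p_i = (n_i/n_T)·P.
At X = 0.5: the mole-fraction product g(X) = Π y_i^ν_i = 1.49. Since K_p = g(X)·P^{-1}, P = (g/K_p)^(1/1) = (1.49/1.48)^(1/1) = 1.01 atm.

P = 1.01 atm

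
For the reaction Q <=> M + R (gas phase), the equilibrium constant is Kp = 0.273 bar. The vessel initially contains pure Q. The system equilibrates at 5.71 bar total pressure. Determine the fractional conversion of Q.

Basis: 1 mol Q initially; let X = conversion of Q. Extent ξ = X.
Species balance: n_Q = 1 − X; n_M = X; n_R = X.
Summing: n_T = 1 + X.
Mole fractions y_i = n_i/n_T; Kp = p_M p_R / (p_Q) with p_i = y_i·P.
Substituting and setting equal to 0.273 bar gives a polynomial in X; the root in (0,1) is X = 0.214.

X = 0.214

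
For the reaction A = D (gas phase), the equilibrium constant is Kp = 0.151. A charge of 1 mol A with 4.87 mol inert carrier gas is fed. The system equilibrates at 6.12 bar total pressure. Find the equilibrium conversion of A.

Let X = conversion of A (basis 1 mol A); extent of reaction ξ = X.
Species balance: n_A = 1 − X; n_D = X; n_I = 4.87 (inert).
Since Δν = 0, n_T = 5.87 throughout.
Mole fractions y_i = n_i/n_T; Kp = p_D / (p_A) with p_i = y_i·P.
Setting this equal to 0.151 and taking the physical root (0 < X < 1) gives X = 0.131.

X = 0.131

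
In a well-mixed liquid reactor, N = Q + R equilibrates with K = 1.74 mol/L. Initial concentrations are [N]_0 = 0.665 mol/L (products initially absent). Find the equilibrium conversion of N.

X = 0.772

Let X = conversion of N; extent ξ = 0.665·X mol/L.
Concentrations: [N] = 0.665 − 0.665X; [Q] = 0.665X; [R] = 0.665X.
K = [Q] [R] / ([N]).
Solving K = 1.74 for X ∈ (0,1): X = 0.772.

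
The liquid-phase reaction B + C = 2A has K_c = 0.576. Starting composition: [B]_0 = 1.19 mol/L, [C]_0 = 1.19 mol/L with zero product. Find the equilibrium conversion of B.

Let X = conversion of B; extent ξ = 1.19·X mol/L.
Concentrations: [B] = 1.19 − 1.19X; [C] = 1.19 − 1.19X; [A] = 2.38X.
K_c = [A]^2 / ([B] [C]).
This equals 0.576 at X = 0.275 (the root in 0 < X < 1).

X = 0.275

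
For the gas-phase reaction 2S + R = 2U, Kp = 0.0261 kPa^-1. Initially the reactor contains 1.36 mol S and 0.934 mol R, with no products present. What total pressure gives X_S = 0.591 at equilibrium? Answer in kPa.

Let X = conversion of S (basis 1.36 mol S); extent of reaction ξ = 0.68X.
At extent ξ: n_S = 1.36 − 1.36X; n_R = 0.934 − 0.68X; n_U = 1.36X.
Summing: n_T = 2.29 − 0.68X.
Kp = p_U^2 / (p_S^2 p_R) with p_i = (n_i/n_T)·P.
At X = 0.591: the mole-fraction product g(X) = Π y_i^ν_i = 7.425. Since Kp = g(X)·P^{-1}, P = (g/Kp)^(1/1) = (7.425/0.0261)^(1/1) = 284 kPa.

P = 284 kPa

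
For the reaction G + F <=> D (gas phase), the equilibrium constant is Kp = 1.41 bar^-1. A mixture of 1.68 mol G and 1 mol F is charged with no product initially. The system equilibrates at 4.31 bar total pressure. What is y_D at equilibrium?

Let X = conversion of F (basis 1 mol F); extent of reaction ξ = X.
Moles: n_G = 1.68 − X; n_F = 1 − X; n_D = X.
Summing: n_T = 2.68 − X.
Mole fractions y_i = n_i/n_T; Kp = p_D / (p_G p_F) with p_i = y_i·P.
Substituting and setting equal to 1.41 bar^-1 gives a polynomial in X; the root in (0,1) is X = 0.746.
Then n_D = 0.746, n_T = 1.93, so y_D = 0.386.

y_D = 0.386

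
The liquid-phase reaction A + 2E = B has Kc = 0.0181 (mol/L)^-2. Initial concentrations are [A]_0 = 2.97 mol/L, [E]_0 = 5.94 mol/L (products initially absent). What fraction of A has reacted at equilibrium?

Let X = conversion of A; extent ξ = 2.97·X mol/L.
Concentrations: [A] = 2.97 − 2.97X; [E] = 5.94 − 5.94X; [B] = 2.97X.
Kc = [B] / ([A] [E]^2).
This equals 0.0181 at X = 0.259 (the root in 0 < X < 1).

X = 0.259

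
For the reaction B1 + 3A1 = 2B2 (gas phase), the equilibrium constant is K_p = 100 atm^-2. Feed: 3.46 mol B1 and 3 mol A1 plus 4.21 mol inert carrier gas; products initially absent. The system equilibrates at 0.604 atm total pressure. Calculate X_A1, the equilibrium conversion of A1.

X = 0.630

Let X = conversion of A1 (basis 3 mol A1); extent of reaction ξ = X.
At extent ξ: n_B1 = 3.46 − X; n_A1 = 3 − 3X; n_B2 = 2X; n_I = 4.21 (inert).
Total moles n_T = 10.7 − 2X.
With p_i = (n_i/n_T)P, K_p = p_B2^2 / (p_B1 p_A1^3).
Equating to 100 atm^-2 and solving on 0 < X < 1: X = 0.630.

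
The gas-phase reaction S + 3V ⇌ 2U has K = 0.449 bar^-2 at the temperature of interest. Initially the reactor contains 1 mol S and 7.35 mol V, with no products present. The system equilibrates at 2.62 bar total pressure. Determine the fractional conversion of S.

X = 0.746

Let X = conversion of S (basis 1 mol S); extent of reaction ξ = X.
Mole table: n_S = 1 − X; n_V = 7.35 − 3X; n_U = 2X.
Summing: n_T = 8.35 − 2X.
Mole fractions y_i = n_i/n_T; K = p_U^2 / (p_S p_V^3) with p_i = y_i·P.
Setting this equal to 0.449 bar^-2 and taking the physical root (0 < X < 1) gives X = 0.746.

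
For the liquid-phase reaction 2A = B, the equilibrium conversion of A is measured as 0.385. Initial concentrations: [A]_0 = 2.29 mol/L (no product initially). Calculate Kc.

Kc = 0.222 L/mol

Let X = conversion of A.
Concentrations: [A] = 2.29 − 2.29X; [B] = 1.15X.
At X = 0.385: [A] = 1.41, [B] = 0.441.
Kc = [B] / ([A]^2) = 0.222 L/mol.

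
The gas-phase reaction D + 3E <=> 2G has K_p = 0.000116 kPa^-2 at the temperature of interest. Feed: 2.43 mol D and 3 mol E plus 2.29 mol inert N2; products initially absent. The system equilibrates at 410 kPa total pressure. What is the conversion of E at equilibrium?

Take 3 mol E as basis and let X be its fractional conversion, so ξ = X.
At extent ξ: n_D = 2.43 − X; n_E = 3 − 3X; n_G = 2X; n_I = 2.29 (inert).
Total moles n_T = 7.72 − 2X.
With p_i = (n_i/n_T)P, K_p = p_G^2 / (p_D p_E^3).
Equating to 0.000116 kPa^-2 and solving on 0 < X < 1: X = 0.601.

X = 0.601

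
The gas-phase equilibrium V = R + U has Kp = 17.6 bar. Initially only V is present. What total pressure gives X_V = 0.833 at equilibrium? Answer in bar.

Take 1 mol V as basis and let X be its fractional conversion, so ξ = X.
Mole table: n_V = 1 − X; n_R = X; n_U = X.
Total moles n_T = 1 + X.
Kp = p_R p_U / (p_V) with p_i = (n_i/n_T)·P.
At X = 0.833: the mole-fraction product g(X) = Π y_i^ν_i = 2.267. Since Kp = g(X)·P^{1}, P = (Kp/g)^(1/1) = (17.6/2.267)^(1/1) = 7.76 bar.

P = 7.76 bar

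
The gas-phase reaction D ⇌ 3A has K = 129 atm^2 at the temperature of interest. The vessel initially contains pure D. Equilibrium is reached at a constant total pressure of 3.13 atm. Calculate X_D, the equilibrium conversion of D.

Basis: 1 mol D initially; let X = conversion of D. Extent ξ = X.
Moles: n_D = 1 − X; n_A = 3X.
Total moles n_T = 1 + 2X.
y_i = n_i/n_T, p_i = y_i·P. K = p_A^3 / (p_D).
Substituting and setting equal to 129 atm^2 gives a polynomial in X; the root in (0,1) is X = 0.833.

X = 0.833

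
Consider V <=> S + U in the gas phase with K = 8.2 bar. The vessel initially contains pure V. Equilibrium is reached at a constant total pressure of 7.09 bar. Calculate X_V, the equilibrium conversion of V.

X = 0.732

Basis: 1 mol V initially; let X = conversion of V. Extent ξ = X.
At extent ξ: n_V = 1 − X; n_S = X; n_U = X.
n_T = Σnᵢ = 1 + X.
y_i = n_i/n_T, p_i = y_i·P. K = p_S p_U / (p_V).
Substituting and setting equal to 8.2 bar gives a polynomial in X; the root in (0,1) is X = 0.732.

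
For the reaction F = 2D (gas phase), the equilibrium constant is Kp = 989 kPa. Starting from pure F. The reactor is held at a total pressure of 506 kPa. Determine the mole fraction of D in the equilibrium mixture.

Take 1 mol F as basis and let X be its fractional conversion, so ξ = X.
Moles: n_F = 1 − X; n_D = 2X.
Summing: n_T = 1 + X.
Mole fractions y_i = n_i/n_T; Kp = p_D^2 / (p_F) with p_i = y_i·P.
Substituting and setting equal to 989 kPa gives a polynomial in X; the root in (0,1) is X = 0.573.
Then n_D = 1.15, n_T = 1.57, so y_D = 0.728.

y_D = 0.728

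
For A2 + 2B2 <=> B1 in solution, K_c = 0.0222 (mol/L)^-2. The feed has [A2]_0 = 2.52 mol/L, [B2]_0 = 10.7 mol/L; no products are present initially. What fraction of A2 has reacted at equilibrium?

X = 0.575

Let X = conversion of A2; extent ξ = 2.52·X mol/L.
Concentrations: [A2] = 2.52 − 2.52X; [B2] = 10.7 − 5.04X; [B1] = 2.52X.
K_c = [B1] / ([A2] [B2]^2).
Solving K_c = 0.0222 for X ∈ (0,1): X = 0.575.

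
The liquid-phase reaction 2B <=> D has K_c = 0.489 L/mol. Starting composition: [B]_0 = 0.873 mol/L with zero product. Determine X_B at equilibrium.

Let X = conversion of B; extent ξ = 0.873X/2 mol/L.
Concentrations: [B] = 0.873 − 0.873X; [D] = 0.436X.
K_c = [D] / ([B]^2).
Solving K_c = 0.489 for X ∈ (0,1): X = 0.355.

X = 0.355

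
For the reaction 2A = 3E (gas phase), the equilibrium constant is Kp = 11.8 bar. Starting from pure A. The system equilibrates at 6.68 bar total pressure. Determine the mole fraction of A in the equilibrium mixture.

Let X = conversion of A (basis 1 mol A); extent of reaction ξ = 0.5X.
Species balance: n_A = 1 − X; n_E = 1.5X.
n_T = Σnᵢ = 1 + 0.5X.
Mole fractions y_i = n_i/n_T; Kp = p_E^3 / (p_A^2) with p_i = y_i·P.
This yields a degree-3 equation in X; solving on (0,1), X = 0.528.
Then n_A = 0.472, n_T = 1.26, so y_A = 0.373.

y_A = 0.373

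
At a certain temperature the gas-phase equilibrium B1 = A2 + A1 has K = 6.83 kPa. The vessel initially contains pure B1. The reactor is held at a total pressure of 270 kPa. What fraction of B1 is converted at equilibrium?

X = 0.157

Basis: 1 mol B1 initially; let X = conversion of B1. Extent ξ = X.
Mole table: n_B1 = 1 − X; n_A2 = X; n_A1 = X.
Summing: n_T = 1 + X.
With p_i = (n_i/n_T)P, K = p_A2 p_A1 / (p_B1).
Substituting and setting equal to 6.83 kPa gives a polynomial in X; the root in (0,1) is X = 0.157.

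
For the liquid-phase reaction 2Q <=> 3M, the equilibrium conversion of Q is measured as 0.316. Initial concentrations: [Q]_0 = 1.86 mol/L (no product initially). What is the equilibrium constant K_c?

Let X = conversion of Q.
Concentrations: [Q] = 1.86 − 1.86X; [M] = 2.79X.
At X = 0.316: [Q] = 1.27, [M] = 0.882.
K_c = [M]^3 / ([Q]^2) = 0.423 mol/L.

K_c = 0.423 mol/L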